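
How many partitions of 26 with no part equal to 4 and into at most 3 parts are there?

58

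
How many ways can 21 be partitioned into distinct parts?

76

Direct enumeration gives 76 partitions.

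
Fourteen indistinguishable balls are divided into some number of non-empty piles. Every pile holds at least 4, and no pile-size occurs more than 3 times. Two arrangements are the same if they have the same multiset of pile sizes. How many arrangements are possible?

They are:
14
10 + 4
9 + 5
8 + 6
7 + 7
6 + 4 + 4
5 + 5 + 4
That's 7 in total.

7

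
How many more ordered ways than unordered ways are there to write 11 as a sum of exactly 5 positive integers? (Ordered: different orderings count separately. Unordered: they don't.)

Ordered (compositions into 5 parts): C(10,4) = 210.
Unordered (partitions into 5 parts): 10.
Difference: 210 − 10 = 200.

200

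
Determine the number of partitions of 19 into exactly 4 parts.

A partial list (first 12 by largest part):
1,1,1,16
1,1,2,15
1,1,3,14
1,2,2,14
1,1,4,13
1,2,3,13
2,2,2,13
1,1,5,12
1,2,4,12
1,3,3,12
2,2,3,12
1,1,6,11
…and 42 more, for 54 total.

54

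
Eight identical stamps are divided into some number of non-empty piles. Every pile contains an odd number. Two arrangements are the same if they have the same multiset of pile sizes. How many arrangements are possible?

Listing the qualifying partitions of 8:
1 + 7
3 + 5
1 + 1 + 1 + 5
1 + 1 + 3 + 3
1 + 1 + 1 + 1 + 1 + 3
1 + 1 + 1 + 1 + 1 + 1 + 1 + 1
Counting gives 6.

6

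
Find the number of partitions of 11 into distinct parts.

12

Enumerating:
11
1+10
2+9
3+8
1+2+8
4+7
1+3+7
5+6
1+4+6
2+3+6
2+4+5
1+2+3+5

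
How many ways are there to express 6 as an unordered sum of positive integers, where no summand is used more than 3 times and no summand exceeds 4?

Listing the qualifying partitions of 6:
4+2
4+1+1
3+3
3+2+1
3+1+1+1
2+2+2
2+2+1+1

7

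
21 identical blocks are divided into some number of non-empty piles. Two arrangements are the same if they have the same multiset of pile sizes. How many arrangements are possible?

792

Systematic enumeration (by largest part, then next-largest, …) yields 792.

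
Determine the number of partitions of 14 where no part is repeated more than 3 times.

82

Direct enumeration gives 82 partitions.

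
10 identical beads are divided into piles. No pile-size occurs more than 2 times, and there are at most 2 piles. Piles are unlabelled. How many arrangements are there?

6

Listing the qualifying partitions of 10:
10
1 + 9
2 + 8
3 + 7
4 + 6
5 + 5
That's 6 in total.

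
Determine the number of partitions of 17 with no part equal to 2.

Direct enumeration gives 121 partitions.

121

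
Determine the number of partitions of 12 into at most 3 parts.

Listing the qualifying partitions of 12:
12
11,1
10,2
10,1,1
9,3
9,2,1
8,4
8,3,1
8,2,2
7,5
7,4,1
7,3,2
6,6
6,5,1
6,4,2
6,3,3
5,5,2
5,4,3
4,4,4

19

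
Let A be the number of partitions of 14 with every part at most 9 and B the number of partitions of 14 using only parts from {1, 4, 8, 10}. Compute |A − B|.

115

Partitions of 14 with every part at most 9: 123.
Partitions of 14 using only parts from {1, 4, 8, 10}: 8.
|123 − 8| = 115.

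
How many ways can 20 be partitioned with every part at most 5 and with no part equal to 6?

192

A full systematic count gives 192.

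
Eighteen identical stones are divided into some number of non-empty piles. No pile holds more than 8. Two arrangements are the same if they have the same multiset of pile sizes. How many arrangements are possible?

288

A full systematic count gives 288.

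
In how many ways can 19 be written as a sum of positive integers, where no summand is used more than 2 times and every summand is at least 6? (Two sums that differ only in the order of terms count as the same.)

6

The partitions of 19 that satisfy the conditions:
19
6, 13
7, 12
8, 11
9, 10
6, 6, 7
That's 6 in total.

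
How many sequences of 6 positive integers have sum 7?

A composition of 7 into 6 positive parts is chosen by placing 5 dividers among the 6 gaps between 7 units: C(6,5) = 6.

6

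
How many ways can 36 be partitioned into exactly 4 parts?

351

Direct enumeration gives 351 partitions.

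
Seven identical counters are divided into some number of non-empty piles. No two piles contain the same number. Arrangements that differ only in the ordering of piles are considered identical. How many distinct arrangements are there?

Enumerating:
7
1,6
2,5
3,4
1,2,4
Counting gives 5.

5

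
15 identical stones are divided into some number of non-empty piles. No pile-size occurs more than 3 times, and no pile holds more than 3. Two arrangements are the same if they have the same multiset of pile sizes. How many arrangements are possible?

3

The partitions of 15 that satisfy the conditions:
2, 2, 2, 3, 3, 3
1, 1, 2, 2, 3, 3, 3
1, 1, 1, 2, 2, 2, 3, 3
That's 3 in total.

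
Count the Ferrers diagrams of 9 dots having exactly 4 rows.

Listing the qualifying partitions of 9:
6,1,1,1
5,2,1,1
4,3,1,1
4,2,2,1
3,3,2,1
3,2,2,2

6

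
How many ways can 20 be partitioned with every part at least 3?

A partial list (first 12 by largest part):
20
17 + 3
16 + 4
15 + 5
14 + 6
14 + 3 + 3
13 + 7
13 + 4 + 3
12 + 8
12 + 5 + 3
12 + 4 + 4
11 + 9
…and 37 more, for 49 total.

49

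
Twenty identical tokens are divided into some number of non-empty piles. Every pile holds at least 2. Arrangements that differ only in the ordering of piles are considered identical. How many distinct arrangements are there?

137

There are 137 such partitions.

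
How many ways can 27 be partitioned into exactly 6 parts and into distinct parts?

Enumerating:
12, 5, 4, 3, 2, 1
11, 6, 4, 3, 2, 1
10, 7, 4, 3, 2, 1
10, 6, 5, 3, 2, 1
9, 8, 4, 3, 2, 1
9, 7, 5, 3, 2, 1
9, 6, 5, 4, 2, 1
8, 7, 6, 3, 2, 1
8, 7, 5, 4, 2, 1
8, 6, 5, 4, 3, 1
7, 6, 5, 4, 3, 2

11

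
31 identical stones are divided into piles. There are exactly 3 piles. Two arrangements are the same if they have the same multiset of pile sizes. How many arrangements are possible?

80

Enumerating by decreasing first part gives 80 partitions in all.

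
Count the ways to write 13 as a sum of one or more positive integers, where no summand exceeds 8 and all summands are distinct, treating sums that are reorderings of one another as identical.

11

Enumerating:
8, 5
8, 4, 1
8, 3, 2
7, 6
7, 5, 1
7, 4, 2
7, 3, 2, 1
6, 5, 2
6, 4, 3
6, 4, 2, 1
5, 4, 3, 1
Counting gives 11.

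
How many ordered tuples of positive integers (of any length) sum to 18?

131072

There are 17 gaps and each independently is a cut or not, giving 2^17 = 131072.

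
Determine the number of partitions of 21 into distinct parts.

A full systematic count gives 76.

76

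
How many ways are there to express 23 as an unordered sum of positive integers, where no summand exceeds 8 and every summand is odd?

46

A partial list (first 12 by largest part):
7 + 7 + 7 + 1 + 1
7 + 7 + 5 + 3 + 1
7 + 7 + 5 + 1 + 1 + 1 + 1
7 + 7 + 3 + 3 + 3
7 + 7 + 3 + 3 + 1 + 1 + 1
7 + 7 + 3 + 1 + 1 + 1 + 1 + 1 + 1
7 + 7 + 1 + 1 + 1 + 1 + 1 + 1 + 1 + 1 + 1
7 + 5 + 5 + 5 + 1
7 + 5 + 5 + 3 + 3
7 + 5 + 5 + 3 + 1 + 1 + 1
7 + 5 + 5 + 1 + 1 + 1 + 1 + 1 + 1
7 + 5 + 3 + 3 + 3 + 1 + 1
…and 34 more, for 46 total.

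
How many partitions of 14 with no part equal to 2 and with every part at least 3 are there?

They are:
14
11, 3
10, 4
9, 5
8, 6
8, 3, 3
7, 7
7, 4, 3
6, 5, 3
6, 4, 4
5, 5, 4
5, 3, 3, 3
4, 4, 3, 3

13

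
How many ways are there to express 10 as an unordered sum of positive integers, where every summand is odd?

10

The partitions of 10 that satisfy the conditions:
9 + 1
7 + 3
7 + 1 + 1 + 1
5 + 5
5 + 3 + 1 + 1
5 + 1 + 1 + 1 + 1 + 1
3 + 3 + 3 + 1
3 + 3 + 1 + 1 + 1 + 1
3 + 1 + 1 + 1 + 1 + 1 + 1 + 1
1 + 1 + 1 + 1 + 1 + 1 + 1 + 1 + 1 + 1
Counting gives 10.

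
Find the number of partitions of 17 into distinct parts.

38

There are too many to list fully; the first 12 (by largest part) are:
17
16 + 1
15 + 2
14 + 3
14 + 2 + 1
13 + 4
13 + 3 + 1
12 + 5
12 + 4 + 1
12 + 3 + 2
11 + 6
11 + 5 + 1
…and 26 more, for 38 total.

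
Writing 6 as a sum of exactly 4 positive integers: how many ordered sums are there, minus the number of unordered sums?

8

Compositions: C(5,3) = 10.
Unordered (partitions into 4 parts): 2.
Difference: 10 − 2 = 8.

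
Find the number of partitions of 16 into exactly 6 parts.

There are too many to list fully; the first 12 (by largest part) are:
11 + 1 + 1 + 1 + 1 + 1
10 + 2 + 1 + 1 + 1 + 1
9 + 3 + 1 + 1 + 1 + 1
9 + 2 + 2 + 1 + 1 + 1
8 + 4 + 1 + 1 + 1 + 1
8 + 3 + 2 + 1 + 1 + 1
8 + 2 + 2 + 2 + 1 + 1
7 + 5 + 1 + 1 + 1 + 1
7 + 4 + 2 + 1 + 1 + 1
7 + 3 + 3 + 1 + 1 + 1
7 + 3 + 2 + 2 + 1 + 1
7 + 2 + 2 + 2 + 2 + 1
…and 23 more, for 35 total.

35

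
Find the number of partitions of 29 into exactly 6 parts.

Direct enumeration gives 454 partitions.

454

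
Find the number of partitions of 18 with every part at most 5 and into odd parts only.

17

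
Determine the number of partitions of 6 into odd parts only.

The partitions of 6 that satisfy the conditions:
5 + 1
3 + 3
3 + 1 + 1 + 1
1 + 1 + 1 + 1 + 1 + 1

4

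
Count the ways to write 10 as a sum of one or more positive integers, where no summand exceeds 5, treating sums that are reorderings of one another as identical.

30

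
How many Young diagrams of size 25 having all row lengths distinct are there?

Enumerating by decreasing first part gives 142 partitions in all.

142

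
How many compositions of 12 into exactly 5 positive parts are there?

330

Equivalently, choose which 4 of the 11 gaps become plus signs: C(11,4) = 330.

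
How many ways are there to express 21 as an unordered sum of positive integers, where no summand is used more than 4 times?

505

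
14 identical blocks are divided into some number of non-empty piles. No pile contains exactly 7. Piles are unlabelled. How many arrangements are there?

Counting exhaustively, 120 partitions satisfy the conditions.

120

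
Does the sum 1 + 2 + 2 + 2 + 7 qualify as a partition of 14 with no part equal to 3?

Yes

The parts sum to 14, and the condition 'no summand equals 3' holds.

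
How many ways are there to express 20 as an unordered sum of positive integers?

627

There are 627 such partitions.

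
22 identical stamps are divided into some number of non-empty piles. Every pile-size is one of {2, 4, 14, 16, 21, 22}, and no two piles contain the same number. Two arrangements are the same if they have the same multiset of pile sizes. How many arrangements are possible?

Enumerating:
22
16 + 4 + 2
Counting gives 2.

2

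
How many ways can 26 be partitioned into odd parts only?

Systematic enumeration (by largest part, then next-largest, …) yields 165.

165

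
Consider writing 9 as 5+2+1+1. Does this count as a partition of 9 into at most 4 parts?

Yes

The parts sum to 9, and the condition 'there are at most 4 summands' holds.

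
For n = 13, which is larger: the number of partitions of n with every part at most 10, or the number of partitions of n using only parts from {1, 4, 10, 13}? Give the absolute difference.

91

Partitions of 13 with every part at most 10: 97.
Partitions of 13 using only parts from {1, 4, 10, 13}: 6.
|97 − 6| = 91.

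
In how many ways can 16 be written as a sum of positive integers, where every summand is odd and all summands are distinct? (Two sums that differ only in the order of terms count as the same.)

Enumerating:
15+1
13+3
11+5
9+7
7+5+3+1

5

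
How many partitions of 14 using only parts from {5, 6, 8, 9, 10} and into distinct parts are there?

2

The partitions of 14 that satisfy the conditions:
9+5
8+6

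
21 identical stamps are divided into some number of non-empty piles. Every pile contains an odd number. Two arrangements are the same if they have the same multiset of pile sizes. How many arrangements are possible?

Counting exhaustively, 76 partitions satisfy the conditions.

76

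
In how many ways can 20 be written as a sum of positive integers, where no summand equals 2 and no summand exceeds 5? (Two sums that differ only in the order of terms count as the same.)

A partial list (first 12 by largest part):
5+5+5+5
5+5+5+4+1
5+5+5+3+1+1
5+5+5+1+1+1+1+1
5+5+4+4+1+1
5+5+4+3+3
5+5+4+3+1+1+1
5+5+4+1+1+1+1+1+1
5+5+3+3+3+1
5+5+3+3+1+1+1+1
5+5+3+1+1+1+1+1+1+1
5+5+1+1+1+1+1+1+1+1+1+1
…and 39 more, for 51 total.

51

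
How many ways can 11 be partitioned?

A partial list (first 12 by largest part):
11
10,1
9,2
9,1,1
8,3
8,2,1
8,1,1,1
7,4
7,3,1
7,2,2
7,2,1,1
7,1,1,1,1
…and 44 more, for 56 total.

56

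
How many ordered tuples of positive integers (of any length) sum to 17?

65536

The number of compositions of n is 2^(n−1); here 2^16 = 65536.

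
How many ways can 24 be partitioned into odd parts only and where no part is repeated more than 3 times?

48

There are too many to list fully; the first 12 (by largest part) are:
23+1
21+3
21+1+1+1
19+5
19+3+1+1
17+7
17+5+1+1
17+3+3+1
15+9
15+7+1+1
15+5+3+1
15+3+3+3
…and 36 more, for 48 total.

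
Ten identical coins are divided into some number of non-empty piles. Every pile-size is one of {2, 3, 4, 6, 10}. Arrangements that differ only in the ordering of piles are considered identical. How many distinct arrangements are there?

Enumerating:
10
6+4
6+2+2
4+4+2
4+3+3
4+2+2+2
3+3+2+2
2+2+2+2+2
Counting gives 8.

8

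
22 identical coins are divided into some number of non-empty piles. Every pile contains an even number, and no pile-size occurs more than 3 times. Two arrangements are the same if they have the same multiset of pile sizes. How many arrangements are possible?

38

There are too many to list fully; the first 12 (by largest part) are:
22
20, 2
18, 4
18, 2, 2
16, 6
16, 4, 2
16, 2, 2, 2
14, 8
14, 6, 2
14, 4, 4
14, 4, 2, 2
12, 10
…and 26 more, for 38 total.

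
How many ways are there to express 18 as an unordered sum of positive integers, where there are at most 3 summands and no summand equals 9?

There are too many to list fully; the first 12 (by largest part) are:
18
17+1
16+2
16+1+1
15+3
15+2+1
14+4
14+3+1
14+2+2
13+5
13+4+1
13+3+2
…and 20 more, for 32 total.

32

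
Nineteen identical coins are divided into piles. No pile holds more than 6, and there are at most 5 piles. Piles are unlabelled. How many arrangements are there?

They are:
1,6,6,6
2,5,6,6
1,1,5,6,6
3,4,6,6
1,2,4,6,6
1,3,3,6,6
2,2,3,6,6
3,5,5,6
1,2,5,5,6
4,4,5,6
1,3,4,5,6
2,2,4,5,6
2,3,3,5,6
1,4,4,4,6
2,3,4,4,6
3,3,3,4,6
4,5,5,5
1,3,5,5,5
2,2,5,5,5
1,4,4,5,5
2,3,4,5,5
3,3,3,5,5
2,4,4,4,5
3,3,4,4,5
3,4,4,4,4

25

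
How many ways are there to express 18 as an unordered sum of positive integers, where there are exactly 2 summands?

9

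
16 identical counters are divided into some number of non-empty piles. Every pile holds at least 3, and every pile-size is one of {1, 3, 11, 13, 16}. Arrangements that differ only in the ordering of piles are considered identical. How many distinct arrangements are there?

2

Listing the qualifying partitions of 16:
16
13+3
That's 2 in total.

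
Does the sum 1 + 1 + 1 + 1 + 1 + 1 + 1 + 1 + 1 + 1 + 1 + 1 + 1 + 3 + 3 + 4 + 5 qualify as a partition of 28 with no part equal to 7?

The parts sum to 28, and the condition 'no summand equals 7' holds.

Yes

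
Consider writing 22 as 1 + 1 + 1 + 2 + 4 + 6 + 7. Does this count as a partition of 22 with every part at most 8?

Yes

The parts sum to 22, and the condition 'no summand exceeds 8' holds.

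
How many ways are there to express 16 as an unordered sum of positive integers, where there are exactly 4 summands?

There are too many to list fully; the first 12 (by largest part) are:
13,1,1,1
12,2,1,1
11,3,1,1
11,2,2,1
10,4,1,1
10,3,2,1
10,2,2,2
9,5,1,1
9,4,2,1
9,3,3,1
9,3,2,2
8,6,1,1
…and 22 more, for 34 total.

34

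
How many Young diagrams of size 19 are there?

490

Counting exhaustively, 490 partitions satisfy the conditions.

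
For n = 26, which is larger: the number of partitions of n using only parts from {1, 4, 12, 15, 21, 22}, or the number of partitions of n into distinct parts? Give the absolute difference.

146

Partitions of 26 using only parts from {1, 4, 12, 15, 21, 22}: 19.
Partitions of 26 into distinct parts: 165.
|19 − 165| = 146.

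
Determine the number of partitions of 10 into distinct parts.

10

Listing the qualifying partitions of 10:
10
1,9
2,8
3,7
1,2,7
4,6
1,3,6
1,4,5
2,3,5
1,2,3,4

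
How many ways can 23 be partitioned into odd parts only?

There are 104 such partitions.

104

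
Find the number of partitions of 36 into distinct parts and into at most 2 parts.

Listing the qualifying partitions of 36:
36
35 + 1
34 + 2
33 + 3
32 + 4
31 + 5
30 + 6
29 + 7
28 + 8
27 + 9
26 + 10
25 + 11
24 + 12
23 + 13
22 + 14
21 + 15
20 + 16
19 + 17
That's 18 in total.

18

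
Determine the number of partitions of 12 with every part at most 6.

A partial list (first 12 by largest part):
6,6
6,5,1
6,4,2
6,4,1,1
6,3,3
6,3,2,1
6,3,1,1,1
6,2,2,2
6,2,2,1,1
6,2,1,1,1,1
6,1,1,1,1,1,1
5,5,2
…and 46 more, for 58 total.

58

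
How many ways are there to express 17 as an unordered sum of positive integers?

297

A full systematic count gives 297.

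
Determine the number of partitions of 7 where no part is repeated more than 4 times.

13

Enumerating:
7
1+6
2+5
1+1+5
3+4
1+2+4
1+1+1+4
1+3+3
2+2+3
1+1+2+3
1+1+1+1+3
1+2+2+2
1+1+1+2+2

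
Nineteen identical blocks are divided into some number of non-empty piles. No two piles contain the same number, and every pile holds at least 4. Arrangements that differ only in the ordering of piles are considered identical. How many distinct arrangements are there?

11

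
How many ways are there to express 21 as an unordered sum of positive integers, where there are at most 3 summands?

A partial list (first 12 by largest part):
21
20,1
19,2
19,1,1
18,3
18,2,1
17,4
17,3,1
17,2,2
16,5
16,4,1
16,3,2
…and 36 more, for 48 total.

48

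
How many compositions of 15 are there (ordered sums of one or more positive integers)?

16384

The number of compositions of n is 2^(n−1); here 2^14 = 16384.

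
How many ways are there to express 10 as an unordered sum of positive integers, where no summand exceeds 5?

There are too many to list fully; the first 12 (by largest part) are:
5 + 5
5 + 4 + 1
5 + 3 + 2
5 + 3 + 1 + 1
5 + 2 + 2 + 1
5 + 2 + 1 + 1 + 1
5 + 1 + 1 + 1 + 1 + 1
4 + 4 + 2
4 + 4 + 1 + 1
4 + 3 + 3
4 + 3 + 2 + 1
4 + 3 + 1 + 1 + 1
…and 18 more, for 30 total.

30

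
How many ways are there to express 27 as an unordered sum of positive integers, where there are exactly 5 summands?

255

Direct enumeration gives 255 partitions.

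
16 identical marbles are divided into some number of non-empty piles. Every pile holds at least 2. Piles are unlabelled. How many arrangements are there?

There are too many to list fully; the first 12 (by largest part) are:
16
14,2
13,3
12,4
12,2,2
11,5
11,3,2
10,6
10,4,2
10,3,3
10,2,2,2
9,7
…and 43 more, for 55 total.

55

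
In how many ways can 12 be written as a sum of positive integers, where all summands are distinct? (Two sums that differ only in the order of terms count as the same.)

15

Listing the qualifying partitions of 12:
12
1, 11
2, 10
3, 9
1, 2, 9
4, 8
1, 3, 8
5, 7
1, 4, 7
2, 3, 7
1, 5, 6
2, 4, 6
1, 2, 3, 6
3, 4, 5
1, 2, 4, 5
That's 15 in total.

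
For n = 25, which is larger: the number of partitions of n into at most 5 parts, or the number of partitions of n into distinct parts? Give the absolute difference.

235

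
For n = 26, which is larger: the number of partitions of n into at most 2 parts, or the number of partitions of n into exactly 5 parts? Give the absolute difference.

207

Partitions of 26 into at most 2 parts: 14.
Partitions of 26 into exactly 5 parts: 221.
|14 − 221| = 207.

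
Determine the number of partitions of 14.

Counting exhaustively, 135 partitions satisfy the conditions.

135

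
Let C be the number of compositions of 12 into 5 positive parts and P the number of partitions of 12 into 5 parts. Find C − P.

317

Compositions: C(11,4) = 330.
Partitions of 12 into exactly 5 parts: 13.
Difference: 330 − 13 = 317.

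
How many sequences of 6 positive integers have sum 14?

By stars and bars with positive parts, the count is C(13,5) = 1287.

1287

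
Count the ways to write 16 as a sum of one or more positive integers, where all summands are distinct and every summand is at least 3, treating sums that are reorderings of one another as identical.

10

They are:
16
13 + 3
12 + 4
11 + 5
10 + 6
9 + 7
9 + 4 + 3
8 + 5 + 3
7 + 6 + 3
7 + 5 + 4
That's 10 in total.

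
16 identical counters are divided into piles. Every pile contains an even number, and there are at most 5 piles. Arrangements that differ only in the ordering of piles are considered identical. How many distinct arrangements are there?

18

Listing the qualifying partitions of 16:
16
14, 2
12, 4
12, 2, 2
10, 6
10, 4, 2
10, 2, 2, 2
8, 8
8, 6, 2
8, 4, 4
8, 4, 2, 2
8, 2, 2, 2, 2
6, 6, 4
6, 6, 2, 2
6, 4, 4, 2
6, 4, 2, 2, 2
4, 4, 4, 4
4, 4, 4, 2, 2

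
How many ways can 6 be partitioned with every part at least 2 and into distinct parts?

2

Listing the qualifying partitions of 6:
6
4+2
That's 2 in total.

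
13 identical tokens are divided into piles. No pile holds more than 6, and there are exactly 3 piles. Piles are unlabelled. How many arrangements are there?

5

Enumerating:
6, 6, 1
6, 5, 2
6, 4, 3
5, 5, 3
5, 4, 4
Counting gives 5.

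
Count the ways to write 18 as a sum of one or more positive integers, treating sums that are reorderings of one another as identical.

Enumerating by decreasing first part gives 385 partitions in all.

385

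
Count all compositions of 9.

256

The number of compositions of n is 2^(n−1); here 2^8 = 256.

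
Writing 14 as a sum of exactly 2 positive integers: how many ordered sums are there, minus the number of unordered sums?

Compositions: C(13,1) = 13.
Partitions of 14 into exactly 2 parts: 7.
Difference: 13 − 7 = 6.

6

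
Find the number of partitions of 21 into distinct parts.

Direct enumeration gives 76 partitions.

76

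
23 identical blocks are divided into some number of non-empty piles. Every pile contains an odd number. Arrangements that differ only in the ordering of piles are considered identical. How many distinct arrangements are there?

104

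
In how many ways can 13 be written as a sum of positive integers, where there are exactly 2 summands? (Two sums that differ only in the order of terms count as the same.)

6

Listing the qualifying partitions of 13:
12, 1
11, 2
10, 3
9, 4
8, 5
7, 6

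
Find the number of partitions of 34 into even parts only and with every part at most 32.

296

Enumerating by decreasing first part gives 296 partitions in all.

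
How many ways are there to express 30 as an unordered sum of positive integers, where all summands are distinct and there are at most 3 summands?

76

There are 76 such partitions.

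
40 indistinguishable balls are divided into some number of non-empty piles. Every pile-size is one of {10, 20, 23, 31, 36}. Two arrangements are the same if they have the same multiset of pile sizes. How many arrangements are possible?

The partitions of 40 that satisfy the conditions:
20, 20
20, 10, 10
10, 10, 10, 10

3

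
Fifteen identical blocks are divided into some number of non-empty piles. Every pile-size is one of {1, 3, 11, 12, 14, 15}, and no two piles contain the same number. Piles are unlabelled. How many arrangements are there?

4

The partitions of 15 that satisfy the conditions:
15
14 + 1
12 + 3
11 + 3 + 1
Counting gives 4.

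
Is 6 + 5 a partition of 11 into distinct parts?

Yes

The parts sum to 11, and the condition 'all summands are distinct' holds.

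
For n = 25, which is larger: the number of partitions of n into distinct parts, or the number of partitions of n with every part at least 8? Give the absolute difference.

Partitions of 25 into distinct parts: 142.
Partitions of 25 with every part at least 8: 7.
|142 − 7| = 135.

135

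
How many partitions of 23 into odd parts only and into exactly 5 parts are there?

23

The partitions of 23 that satisfy the conditions:
19+1+1+1+1
17+3+1+1+1
15+5+1+1+1
15+3+3+1+1
13+7+1+1+1
13+5+3+1+1
13+3+3+3+1
11+9+1+1+1
11+7+3+1+1
11+5+5+1+1
11+5+3+3+1
11+3+3+3+3
9+9+3+1+1
9+7+5+1+1
9+7+3+3+1
9+5+5+3+1
9+5+3+3+3
7+7+7+1+1
7+7+5+3+1
7+7+3+3+3
7+5+5+5+1
7+5+5+3+3
5+5+5+5+3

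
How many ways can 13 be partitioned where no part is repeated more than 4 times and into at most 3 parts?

21

The partitions of 13 that satisfy the conditions:
13
12, 1
11, 2
11, 1, 1
10, 3
10, 2, 1
9, 4
9, 3, 1
9, 2, 2
8, 5
8, 4, 1
8, 3, 2
7, 6
7, 5, 1
7, 4, 2
7, 3, 3
6, 6, 1
6, 5, 2
6, 4, 3
5, 5, 3
5, 4, 4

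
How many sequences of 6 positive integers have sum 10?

126

Place 5 bars in the 9 internal gaps of a row of 10 dots: C(9,5) = 126.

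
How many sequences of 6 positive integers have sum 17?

4368

By stars and bars with positive parts, the count is C(16,5) = 4368.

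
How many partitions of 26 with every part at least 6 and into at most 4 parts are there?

Enumerating:
26
20+6
19+7
18+8
17+9
16+10
15+11
14+12
14+6+6
13+13
13+7+6
12+8+6
12+7+7
11+9+6
11+8+7
10+10+6
10+9+7
10+8+8
9+9+8
8+6+6+6
7+7+6+6
Counting gives 21.

21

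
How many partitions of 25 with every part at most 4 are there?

185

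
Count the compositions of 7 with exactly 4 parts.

20

By stars and bars with positive parts, the count is C(6,3) = 20.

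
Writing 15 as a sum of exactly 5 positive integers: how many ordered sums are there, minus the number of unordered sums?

Compositions: C(14,4) = 1001.
Unordered (partitions into 5 parts): 30.
Difference: 1001 − 30 = 971.

971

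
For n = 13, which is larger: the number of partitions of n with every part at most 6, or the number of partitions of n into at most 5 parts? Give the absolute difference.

Partitions of 13 with every part at most 6: 71.
Partitions of 13 into at most 5 parts: 57.
|71 − 57| = 14.

14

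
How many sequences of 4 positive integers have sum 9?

56

By stars and bars with positive parts, the count is C(8,3) = 56.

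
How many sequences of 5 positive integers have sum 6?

Place 4 bars in the 5 internal gaps of a row of 6 dots: C(5,4) = 5.

5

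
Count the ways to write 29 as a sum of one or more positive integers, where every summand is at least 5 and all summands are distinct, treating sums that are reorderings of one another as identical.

A partial list (first 12 by largest part):
29
24 + 5
23 + 6
22 + 7
21 + 8
20 + 9
19 + 10
18 + 11
18 + 6 + 5
17 + 12
17 + 7 + 5
16 + 13
…and 18 more, for 30 total.

30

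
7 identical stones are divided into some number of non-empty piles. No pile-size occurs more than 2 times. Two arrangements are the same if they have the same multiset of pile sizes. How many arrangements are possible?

9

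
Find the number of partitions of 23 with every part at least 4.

A partial list (first 12 by largest part):
23
19 + 4
18 + 5
17 + 6
16 + 7
15 + 8
15 + 4 + 4
14 + 9
14 + 5 + 4
13 + 10
13 + 6 + 4
13 + 5 + 5
…and 27 more, for 39 total.

39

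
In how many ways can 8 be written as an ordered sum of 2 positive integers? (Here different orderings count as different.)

Place 1 bars in the 7 internal gaps of a row of 8 dots: C(7,1) = 7.

7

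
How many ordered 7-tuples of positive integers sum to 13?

924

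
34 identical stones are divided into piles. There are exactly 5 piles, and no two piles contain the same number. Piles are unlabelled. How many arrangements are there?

164

Counting exhaustively, 164 partitions satisfy the conditions.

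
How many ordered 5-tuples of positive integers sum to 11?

By stars and bars with positive parts, the count is C(10,4) = 210.

210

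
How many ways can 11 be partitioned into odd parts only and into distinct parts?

2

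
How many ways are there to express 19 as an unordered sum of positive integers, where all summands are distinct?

54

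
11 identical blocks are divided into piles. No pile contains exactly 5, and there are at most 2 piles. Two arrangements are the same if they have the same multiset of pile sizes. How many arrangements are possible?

The partitions of 11 that satisfy the conditions:
11
10, 1
9, 2
8, 3
7, 4

5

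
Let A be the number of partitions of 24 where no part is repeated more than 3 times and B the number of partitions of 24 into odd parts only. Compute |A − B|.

Partitions of 24 where no part is repeated more than 3 times: 722.
Partitions of 24 into odd parts only: 122.
|722 − 122| = 600.

600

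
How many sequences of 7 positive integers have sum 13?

924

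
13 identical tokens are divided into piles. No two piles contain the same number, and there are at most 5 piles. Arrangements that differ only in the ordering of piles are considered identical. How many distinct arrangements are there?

18

They are:
13
12 + 1
11 + 2
10 + 3
10 + 2 + 1
9 + 4
9 + 3 + 1
8 + 5
8 + 4 + 1
8 + 3 + 2
7 + 6
7 + 5 + 1
7 + 4 + 2
7 + 3 + 2 + 1
6 + 5 + 2
6 + 4 + 3
6 + 4 + 2 + 1
5 + 4 + 3 + 1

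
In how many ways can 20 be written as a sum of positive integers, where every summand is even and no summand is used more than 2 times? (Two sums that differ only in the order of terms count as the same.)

22

Enumerating:
20
18, 2
16, 4
16, 2, 2
14, 6
14, 4, 2
12, 8
12, 6, 2
12, 4, 4
12, 4, 2, 2
10, 10
10, 8, 2
10, 6, 4
10, 6, 2, 2
10, 4, 4, 2
8, 8, 4
8, 8, 2, 2
8, 6, 6
8, 6, 4, 2
8, 4, 4, 2, 2
6, 6, 4, 4
6, 6, 4, 2, 2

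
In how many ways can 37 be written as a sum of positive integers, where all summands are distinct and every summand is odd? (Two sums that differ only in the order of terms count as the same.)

There are too many to list fully; the first 12 (by largest part) are:
37
1,3,33
1,5,31
1,7,29
3,5,29
1,9,27
3,7,27
1,11,25
3,9,25
5,7,25
1,13,23
3,11,23
…and 23 more, for 35 total.

35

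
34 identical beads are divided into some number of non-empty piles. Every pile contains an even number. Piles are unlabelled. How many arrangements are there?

There are 297 such partitions.

297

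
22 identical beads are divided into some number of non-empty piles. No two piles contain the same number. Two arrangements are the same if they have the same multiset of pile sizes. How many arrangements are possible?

89

Direct enumeration gives 89 partitions.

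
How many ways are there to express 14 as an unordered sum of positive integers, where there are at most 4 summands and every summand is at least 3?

Enumerating:
14
11 + 3
10 + 4
9 + 5
8 + 6
8 + 3 + 3
7 + 7
7 + 4 + 3
6 + 5 + 3
6 + 4 + 4
5 + 5 + 4
5 + 3 + 3 + 3
4 + 4 + 3 + 3

13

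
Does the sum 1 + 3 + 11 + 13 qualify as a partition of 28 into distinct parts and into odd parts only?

The parts sum to 28, and the condition 'all summands are distinct' holds; the condition 'every summand is odd' holds.

Yes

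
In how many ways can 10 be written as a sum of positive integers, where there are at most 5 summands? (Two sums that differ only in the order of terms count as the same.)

30

A partial list (first 12 by largest part):
10
9 + 1
8 + 2
8 + 1 + 1
7 + 3
7 + 2 + 1
7 + 1 + 1 + 1
6 + 4
6 + 3 + 1
6 + 2 + 2
6 + 2 + 1 + 1
6 + 1 + 1 + 1 + 1
…and 18 more, for 30 total.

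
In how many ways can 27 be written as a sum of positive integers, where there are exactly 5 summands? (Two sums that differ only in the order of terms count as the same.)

255

Counting exhaustively, 255 partitions satisfy the conditions.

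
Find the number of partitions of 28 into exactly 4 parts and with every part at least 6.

5

The partitions of 28 that satisfy the conditions:
10,6,6,6
9,7,6,6
8,8,6,6
8,7,7,6
7,7,7,7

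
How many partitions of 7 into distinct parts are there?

5

They are:
7
6, 1
5, 2
4, 3
4, 2, 1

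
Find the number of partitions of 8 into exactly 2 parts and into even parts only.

2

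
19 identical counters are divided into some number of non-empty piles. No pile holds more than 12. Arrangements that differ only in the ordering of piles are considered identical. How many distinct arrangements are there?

460

Direct enumeration gives 460 partitions.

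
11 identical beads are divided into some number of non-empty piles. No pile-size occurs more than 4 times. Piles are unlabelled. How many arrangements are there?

44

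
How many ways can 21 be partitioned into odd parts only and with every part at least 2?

12

They are:
21
15+3+3
13+5+3
11+7+3
11+5+5
9+9+3
9+7+5
9+3+3+3+3
7+7+7
7+5+3+3+3
5+5+5+3+3
3+3+3+3+3+3+3
Counting gives 12.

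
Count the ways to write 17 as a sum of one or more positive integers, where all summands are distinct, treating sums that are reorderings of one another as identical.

A partial list (first 12 by largest part):
17
1, 16
2, 15
3, 14
1, 2, 14
4, 13
1, 3, 13
5, 12
1, 4, 12
2, 3, 12
6, 11
1, 5, 11
…and 26 more, for 38 total.

38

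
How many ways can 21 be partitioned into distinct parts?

Systematic enumeration (by largest part, then next-largest, …) yields 76.

76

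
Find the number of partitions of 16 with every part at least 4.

11

The partitions of 16 that satisfy the conditions:
16
12+4
11+5
10+6
9+7
8+8
8+4+4
7+5+4
6+6+4
6+5+5
4+4+4+4
Counting gives 11.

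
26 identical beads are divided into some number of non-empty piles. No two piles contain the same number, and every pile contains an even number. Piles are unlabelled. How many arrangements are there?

They are:
26
2+24
4+22
6+20
2+4+20
8+18
2+6+18
10+16
2+8+16
4+6+16
12+14
2+10+14
4+8+14
2+4+6+14
4+10+12
6+8+12
2+4+8+12
2+6+8+10

18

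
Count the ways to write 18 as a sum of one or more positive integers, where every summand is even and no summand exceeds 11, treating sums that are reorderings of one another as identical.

23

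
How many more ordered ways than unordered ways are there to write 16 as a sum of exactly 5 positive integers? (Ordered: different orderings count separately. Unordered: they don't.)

Compositions: C(15,4) = 1365.
Unordered (partitions into 5 parts): 37.
Difference: 1365 − 37 = 1328.

1328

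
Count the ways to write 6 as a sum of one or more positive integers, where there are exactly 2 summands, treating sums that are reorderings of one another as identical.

3

The partitions of 6 that satisfy the conditions:
1, 5
2, 4
3, 3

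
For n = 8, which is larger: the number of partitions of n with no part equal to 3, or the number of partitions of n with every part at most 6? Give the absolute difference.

Partitions of 8 with no part equal to 3: 15.
Partitions of 8 with every part at most 6: 20.
|15 − 20| = 5.

5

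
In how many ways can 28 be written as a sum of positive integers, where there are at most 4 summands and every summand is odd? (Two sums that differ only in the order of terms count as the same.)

There are too many to list fully; the first 12 (by largest part) are:
1,27
3,25
1,1,1,25
5,23
1,1,3,23
7,21
1,1,5,21
1,3,3,21
9,19
1,1,7,19
1,3,5,19
3,3,3,19
…and 29 more, for 41 total.

41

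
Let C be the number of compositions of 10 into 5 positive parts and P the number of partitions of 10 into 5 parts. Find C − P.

Compositions: C(9,4) = 126.
Partitions of 10 into exactly 5 parts: 7.
Difference: 126 − 7 = 119.

119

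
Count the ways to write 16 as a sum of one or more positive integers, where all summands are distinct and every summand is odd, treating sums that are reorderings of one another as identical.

5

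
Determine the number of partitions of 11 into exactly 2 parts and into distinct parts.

They are:
1 + 10
2 + 9
3 + 8
4 + 7
5 + 6

5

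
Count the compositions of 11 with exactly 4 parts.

A composition of 11 into 4 positive parts is chosen by placing 3 dividers among the 10 gaps between 11 units: C(10,3) = 120.

120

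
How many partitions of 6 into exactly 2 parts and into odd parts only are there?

Listing the qualifying partitions of 6:
5,1
3,3
That's 2 in total.

2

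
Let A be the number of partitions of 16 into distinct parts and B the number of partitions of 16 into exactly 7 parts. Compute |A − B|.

4

Partitions of 16 into distinct parts: 32.
Partitions of 16 into exactly 7 parts: 28.
|32 − 28| = 4.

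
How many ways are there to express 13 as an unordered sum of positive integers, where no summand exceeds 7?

82

A full systematic count gives 82.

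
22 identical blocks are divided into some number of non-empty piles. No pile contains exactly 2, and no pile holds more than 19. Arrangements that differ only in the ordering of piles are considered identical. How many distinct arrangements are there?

372

Counting exhaustively, 372 partitions satisfy the conditions.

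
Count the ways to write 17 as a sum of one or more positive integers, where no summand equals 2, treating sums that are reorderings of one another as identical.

There are 121 such partitions.

121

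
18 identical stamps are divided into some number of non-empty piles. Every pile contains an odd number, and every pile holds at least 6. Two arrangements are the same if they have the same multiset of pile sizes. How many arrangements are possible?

Enumerating:
11, 7
9, 9

2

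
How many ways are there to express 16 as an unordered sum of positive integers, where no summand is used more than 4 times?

Systematic enumeration (by largest part, then next-largest, …) yields 164.

164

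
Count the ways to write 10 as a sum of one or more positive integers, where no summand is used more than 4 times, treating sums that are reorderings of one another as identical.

34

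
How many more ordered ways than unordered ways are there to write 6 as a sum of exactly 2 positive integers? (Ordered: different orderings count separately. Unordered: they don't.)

Ordered (compositions into 2 parts): C(5,1) = 5.
Unordered (partitions into 2 parts): 3.
Difference: 5 − 3 = 2.

2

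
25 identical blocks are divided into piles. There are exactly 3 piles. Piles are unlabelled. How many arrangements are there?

52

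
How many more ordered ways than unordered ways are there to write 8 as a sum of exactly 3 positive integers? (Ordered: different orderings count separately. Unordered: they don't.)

16

Ordered (compositions into 3 parts): C(7,2) = 21.
Unordered (partitions into 3 parts): 5.
Difference: 21 − 5 = 16.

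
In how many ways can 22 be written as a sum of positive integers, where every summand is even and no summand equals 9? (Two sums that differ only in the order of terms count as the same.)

56

A partial list (first 12 by largest part):
22
2,20
4,18
2,2,18
6,16
2,4,16
2,2,2,16
8,14
2,6,14
4,4,14
2,2,4,14
2,2,2,2,14
…and 44 more, for 56 total.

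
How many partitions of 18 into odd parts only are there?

A partial list (first 12 by largest part):
17,1
15,3
15,1,1,1
13,5
13,3,1,1
13,1,1,1,1,1
11,7
11,5,1,1
11,3,3,1
11,3,1,1,1,1
11,1,1,1,1,1,1,1
9,9
…and 34 more, for 46 total.

46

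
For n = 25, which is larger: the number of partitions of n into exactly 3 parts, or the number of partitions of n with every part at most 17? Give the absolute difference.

Partitions of 25 into exactly 3 parts: 52.
Partitions of 25 with every part at most 17: 1913.
|52 − 1913| = 1861.

1861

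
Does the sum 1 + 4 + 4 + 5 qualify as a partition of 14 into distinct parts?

No

The parts sum to 14, and the condition 'all summands are distinct' is violated.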